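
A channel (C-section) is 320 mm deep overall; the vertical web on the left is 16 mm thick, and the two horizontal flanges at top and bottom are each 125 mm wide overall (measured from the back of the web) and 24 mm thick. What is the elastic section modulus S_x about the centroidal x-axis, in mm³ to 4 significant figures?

Split into non-overlapping primitives; take the origin at the lower-left of the bounding box.
Web: 16 × 320, A = 5 120 mm², y = 160 mm, Ī = 43 690 667 mm⁴.
Top flange (beyond web): 109 × 24, A = 2 616 mm², y = 308 mm, Ī = 125 568 mm⁴.
Bottom flange (beyond web): 109 × 24, A = 2 616 mm², y = 12 mm, Ī = 125 568 mm⁴.
By symmetry the centroid is at mid-height, ȳ = 160 mm.
Transfer each piece to the centroidal x-axis using Ī + A·d² with d = y − 160:
  web: d = 0 mm → contributes +43 690 667 mm⁴
  top flange (beyond web): d = 148 mm → contributes +57 426 432 mm⁴
  bottom flange (beyond web): d = -148 mm → contributes +57 426 432 mm⁴
Total I = 158 543 531 mm⁴.
Extreme fibre distance c = 160 mm; S = I/c = 990 897 mm³.

S_x ≈ 9.909 × 10⁵ mm³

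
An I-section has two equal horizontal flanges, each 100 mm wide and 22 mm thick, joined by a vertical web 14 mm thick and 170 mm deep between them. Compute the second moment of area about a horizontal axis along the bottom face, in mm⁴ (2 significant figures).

I_base ≈ 1.2 × 10⁸ mm⁴

Break the section into simple shapes (no overlaps), measuring from the bottom-left corner of the bounding box.
Bottom flange: 100 × 22, A = 2 200 mm², y = 11 mm, Ī = 88 733 mm⁴.
Web: 14 × 170, A = 2 380 mm², y = 107 mm, Ī = 5 731 833 mm⁴.
Top flange: 100 × 22, A = 2 200 mm², y = 203 mm, Ī = 88 733 mm⁴.
Transfer each piece to the bottom edge using Ī + A·d² with d = y − 0:
  bottom flange: d = 11 mm → contributes +354 933 mm⁴
  web: d = 107 mm → contributes +32 980 453 mm⁴
  top flange: d = 203 mm → contributes +90 748 533 mm⁴
Total I = 124 083 920 mm⁴.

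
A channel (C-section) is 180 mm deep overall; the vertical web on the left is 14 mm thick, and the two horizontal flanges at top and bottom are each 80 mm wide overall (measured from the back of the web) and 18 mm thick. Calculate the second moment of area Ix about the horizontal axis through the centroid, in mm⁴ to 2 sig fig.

Ix ≈ 2.2 × 10⁷ mm⁴

Decompose the section into non-overlapping parts with the origin at the bottom-left of its bounding rectangle.
Web: 14 × 180, A = 2 520 mm², y = 90 mm, Ī = 6 804 000 mm⁴.
Top flange (beyond web): 66 × 18, A = 1 188 mm², y = 171 mm, Ī = 32 076 mm⁴.
Bottom flange (beyond web): 66 × 18, A = 1 188 mm², y = 9 mm, Ī = 32 076 mm⁴.
By symmetry the centroid is at mid-height, ȳ = 90 mm.
Transfer each piece to the horizontal axis through the centroid using Ī + A·d² with d = y − 90:
  web: d = 0 mm → contributes +6 804 000 mm⁴
  top flange (beyond web): d = 81 mm → contributes +7 826 544 mm⁴
  bottom flange (beyond web): d = -81 mm → contributes +7 826 544 mm⁴
Total I = 22 457 088 mm⁴.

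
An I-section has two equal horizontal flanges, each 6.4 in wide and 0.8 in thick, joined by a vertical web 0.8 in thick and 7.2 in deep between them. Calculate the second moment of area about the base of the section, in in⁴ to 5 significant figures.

Break the section into simple shapes (no overlaps), measuring from the bottom-left corner of the bounding box.
Bottom flange: 6.4 × 0.8, A = 5.12 in², y = 0.4 in, Ī = 0.2730667 in⁴.
Web: 0.8 × 7.2, A = 5.76 in², y = 4.4 in, Ī = 24.8832 in⁴.
Top flange: 6.4 × 0.8, A = 5.12 in², y = 8.4 in, Ī = 0.2730667 in⁴.
Transfer each piece to the base of the section using Ī + A·d² with d = y − 0:
  bottom flange: d = 0.4 in → contributes +1.092267 in⁴
  web: d = 4.4 in → contributes +136.3968 in⁴
  top flange: d = 8.4 in → contributes +361.5403 in⁴
Total I = 499.0293 in⁴.

I_base ≈ 499.03 in⁴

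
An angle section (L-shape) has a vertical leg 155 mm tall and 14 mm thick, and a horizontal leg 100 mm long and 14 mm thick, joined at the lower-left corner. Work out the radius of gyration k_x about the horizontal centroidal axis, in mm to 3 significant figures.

k_x ≈ 49.3 mm

Treat the section as a set of non-overlapping primitives; coordinates are from the bounding-box lower-left.
Vertical leg: 14 × 155, A = 2 170 mm², y = 77.5 mm, Ī = 4 344 521 mm⁴.
Horizontal leg (remainder): 86 × 14, A = 1 204 mm², y = 7 mm, Ī = 19 665 mm⁴.
Centroid: ȳ = ΣA·y / ΣA = 52.342 mm.
Transfer each piece to the horizontal centroidal axis using Ī + A·d² with d = y − 52.342:
  vertical leg: d = 25.158 mm → contributes +5 717 933 mm⁴
  horizontal leg (remainder): d = -45.342 mm → contributes +2 495 001 mm⁴
Total I = 8 212 933 mm⁴.
Radius of gyration: k = √(I/A) = √(8 212 933 / 3 374) = 49.337 mm.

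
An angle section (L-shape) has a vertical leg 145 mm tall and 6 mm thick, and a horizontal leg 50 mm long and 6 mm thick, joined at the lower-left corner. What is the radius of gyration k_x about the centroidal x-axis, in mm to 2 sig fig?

k_x ≈ 47 mm

Break the section into simple shapes (no overlaps), measuring from the bottom-left corner of the bounding box.
Vertical leg: 6 × 145, A = 870 mm², y = 72.5 mm, Ī = 1 524 313 mm⁴.
Horizontal leg (remainder): 44 × 6, A = 264 mm², y = 3 mm, Ī = 792 mm⁴.
Centroid: ȳ = ΣA·y / ΣA = 56.32 mm.
Transfer each piece to the centroidal x-axis using Ī + A·d² with d = y − 56.32:
  vertical leg: d = 16.18 mm → contributes +1 752 069 mm⁴
  horizontal leg (remainder): d = -53.32 mm → contributes +751 353 mm⁴
Total I = 2 503 422 mm⁴.
Radius of gyration: k = √(I/A) = √(2 503 422 / 1 134) = 46.99 mm.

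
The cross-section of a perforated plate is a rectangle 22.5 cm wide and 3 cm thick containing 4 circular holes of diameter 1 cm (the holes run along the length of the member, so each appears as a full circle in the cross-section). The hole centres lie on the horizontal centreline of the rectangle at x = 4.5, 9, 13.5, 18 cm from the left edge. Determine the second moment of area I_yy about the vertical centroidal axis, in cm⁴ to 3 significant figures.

I_yy ≈ 2770 cm⁴

Split into non-overlapping primitives; take the origin at the lower-left of the bounding box.
Plate: 22.5 × 3, A = 67.5 cm², x = 11.25 cm, Ī = 2847.7 cm⁴.
Hole 1 (subtracted): ⌀1, A = 0.7854 cm², x = 4.5 cm, Ī = 0.049087 cm⁴.
Hole 2 (subtracted): ⌀1, A = 0.7854 cm², x = 9 cm, Ī = 0.049087 cm⁴.
Hole 3 (subtracted): ⌀1, A = 0.7854 cm², x = 13.5 cm, Ī = 0.049087 cm⁴.
Hole 4 (subtracted): ⌀1, A = 0.7854 cm², x = 18 cm, Ī = 0.049087 cm⁴.
By symmetry the centroid is at mid-width, x̄ = 11.25 cm.
Transfer each piece to the vertical centroidal axis using Ī + A·d² with d = x − 11.25:
  plate: d = 0 cm → contributes +2847.7 cm⁴
  hole 1: d = -6.75 cm → contributes −35.834 cm⁴
  hole 2: d = -2.25 cm → contributes −4.0252 cm⁴
  hole 3: d = 2.25 cm → contributes −4.0252 cm⁴
  hole 4: d = 6.75 cm → contributes −35.834 cm⁴
Total I = 2767.9 cm⁴.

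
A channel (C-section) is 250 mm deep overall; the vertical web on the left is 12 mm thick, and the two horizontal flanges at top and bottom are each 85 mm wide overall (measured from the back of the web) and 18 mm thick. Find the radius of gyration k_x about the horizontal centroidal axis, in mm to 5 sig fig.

k_x ≈ 95.248 mm

Split into non-overlapping primitives; take the origin at the lower-left of the bounding box.
Web: 12 × 250, A = 3 000 mm², y = 125 mm, Ī = 15 625 000 mm⁴.
Top flange (beyond web): 73 × 18, A = 1 314 mm², y = 241 mm, Ī = 35 478 mm⁴.
Bottom flange (beyond web): 73 × 18, A = 1 314 mm², y = 9 mm, Ī = 35 478 mm⁴.
By symmetry the centroid is at mid-height, ȳ = 125 mm.
Transfer each piece to the horizontal centroidal axis using Ī + A·d² with d = y − 125:
  web: d = 0 mm → contributes +15 625 000 mm⁴
  top flange (beyond web): d = 116 mm → contributes +17 716 662 mm⁴
  bottom flange (beyond web): d = -116 mm → contributes +17 716 662 mm⁴
Total I = 51 058 324 mm⁴.
Radius of gyration: k = √(I/A) = √(51 058 324 / 5 628) = 95.24808 mm.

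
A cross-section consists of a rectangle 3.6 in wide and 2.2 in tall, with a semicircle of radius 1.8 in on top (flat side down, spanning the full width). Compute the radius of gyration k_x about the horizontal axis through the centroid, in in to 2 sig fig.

k_x ≈ 1.1 in

Split into non-overlapping primitives; take the origin at the lower-left of the bounding box.
Rectangular body: 3.6 × 2.2, A = 7.92 in², y = 1.1 in, Ī = 3.194 in⁴.
Semicircular cap: semicircle r = 1.8, A = 5.089 in², y = 2.964 in, Ī = 1.152 in⁴.
Centroid: ȳ = ΣA·y / ΣA = 1.829 in.
Transfer each piece to the horizontal axis through the centroid using Ī + A·d² with d = y − 1.829:
  rectangular body: d = -0.7292 in → contributes +7.406 in⁴
  semicircular cap: d = 1.135 in → contributes +7.706 in⁴
Total I = 15.11 in⁴.
Radius of gyration: k = √(I/A) = √(15.11 / 13.01) = 1.078 in.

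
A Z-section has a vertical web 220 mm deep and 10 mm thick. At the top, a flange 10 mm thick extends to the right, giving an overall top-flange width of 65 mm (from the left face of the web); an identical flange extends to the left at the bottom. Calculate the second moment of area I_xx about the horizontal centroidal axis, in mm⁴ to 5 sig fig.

I_xx ≈ 2.1010 × 10⁷ mm⁴

Treat the section as a set of non-overlapping primitives; coordinates are from the bounding-box lower-left.
Web: 10 × 220, A = 2 200 mm², y = 110 mm, Ī = 8 873 333 mm⁴.
Top flange (beyond web): 55 × 10, A = 550 mm², y = 215 mm, Ī = 4583.333 mm⁴.
Bottom flange (beyond web): 55 × 10, A = 550 mm², y = 5 mm, Ī = 4583.333 mm⁴.
Centroid: ȳ = ΣA·y / ΣA = 110 mm.
Transfer each piece to the horizontal centroidal axis using Ī + A·d² with d = y − 110:
  web: d = 0 mm → contributes +8 873 333 mm⁴
  top flange (beyond web): d = 105 mm → contributes +6 068 333 mm⁴
  bottom flange (beyond web): d = -105 mm → contributes +6 068 333 mm⁴
Total I = 21 010 000 mm⁴.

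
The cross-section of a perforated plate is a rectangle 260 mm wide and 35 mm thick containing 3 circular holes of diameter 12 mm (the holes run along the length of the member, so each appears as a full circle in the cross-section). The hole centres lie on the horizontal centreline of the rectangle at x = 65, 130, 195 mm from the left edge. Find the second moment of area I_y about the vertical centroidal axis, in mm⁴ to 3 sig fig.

I_y ≈ 5.03 × 10⁷ mm⁴

Treat the section as a set of non-overlapping primitives; coordinates are from the bounding-box lower-left.
Plate: 260 × 35, A = 9 100 mm², x = 130 mm, Ī = 51 263 333 mm⁴.
Hole 1 (subtracted): ⌀12, A = 113.1 mm², x = 65 mm, Ī = 1017.9 mm⁴.
Hole 2 (subtracted): ⌀12, A = 113.1 mm², x = 130 mm, Ī = 1017.9 mm⁴.
Hole 3 (subtracted): ⌀12, A = 113.1 mm², x = 195 mm, Ī = 1017.9 mm⁴.
By symmetry the centroid is at mid-width, x̄ = 130 mm.
Transfer each piece to the vertical centroidal axis using Ī + A·d² with d = x − 130:
  plate: d = 0 mm → contributes +51 263 333 mm⁴
  hole 1: d = -65 mm → contributes −478 854 mm⁴
  hole 2: d = 0 mm → contributes −1017.9 mm⁴
  hole 3: d = 65 mm → contributes −478 854 mm⁴
Total I = 50 304 607 mm⁴.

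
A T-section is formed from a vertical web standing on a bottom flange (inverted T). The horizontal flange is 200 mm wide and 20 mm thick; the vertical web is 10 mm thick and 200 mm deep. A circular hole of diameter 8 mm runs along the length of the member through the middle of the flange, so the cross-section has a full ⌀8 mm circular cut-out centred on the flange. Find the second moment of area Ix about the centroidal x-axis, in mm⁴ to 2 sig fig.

Split into non-overlapping primitives; take the origin at the lower-left of the bounding box.
Flange: 200 × 20, A = 4 000 mm², y = 10 mm, Ī = 133 333 mm⁴.
Web: 10 × 200, A = 2 000 mm², y = 120 mm, Ī = 6 666 667 mm⁴.
Hole (subtracted): ⌀8, A = 50.27 mm², y = 10 mm, Ī = 201.1 mm⁴.
Centroid: ȳ = ΣA·y / ΣA = 46.98 mm.
Transfer each piece to the centroidal x-axis using Ī + A·d² with d = y − 46.98:
  flange: d = -36.98 mm → contributes +5 602 362 mm⁴
  web: d = 73.02 mm → contributes +17 331 547 mm⁴
  hole: d = -36.98 mm → contributes −68 927 mm⁴
Total I = 22 864 982 mm⁴.

Ix ≈ 2.3 × 10⁷ mm⁴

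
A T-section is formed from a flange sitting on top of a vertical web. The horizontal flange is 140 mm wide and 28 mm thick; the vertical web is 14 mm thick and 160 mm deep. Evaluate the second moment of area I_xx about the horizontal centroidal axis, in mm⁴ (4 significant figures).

I_xx ≈ 1.763 × 10⁷ mm⁴

Treat the section as a set of non-overlapping primitives; coordinates are from the bounding-box lower-left.
Flange: 140 × 28, A = 3 920 mm², y = 174 mm, Ī = 256 107 mm⁴.
Web: 14 × 160, A = 2 240 mm², y = 80 mm, Ī = 4 778 667 mm⁴.
Centroid: ȳ = ΣA·y / ΣA = 139.818 mm.
Transfer each piece to the horizontal centroidal axis using Ī + A·d² with d = y − 139.818:
  flange: d = 34.1818 mm → contributes +4 836 222 mm⁴
  web: d = -59.8182 mm → contributes +12 793 868 mm⁴
Total I = 17 630 090 mm⁴.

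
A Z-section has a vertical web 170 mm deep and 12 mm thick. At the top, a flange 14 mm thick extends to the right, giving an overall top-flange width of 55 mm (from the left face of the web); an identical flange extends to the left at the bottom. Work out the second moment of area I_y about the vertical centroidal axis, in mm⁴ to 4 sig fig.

I_y ≈ 1.121 × 10⁶ mm⁴

Split into non-overlapping primitives; take the origin at the lower-left of the bounding box.
Web: 12 × 170, A = 2 040 mm², x = 49 mm, Ī = 24 480 mm⁴.
Top flange (beyond web): 43 × 14, A = 602 mm², x = 76.5 mm, Ī = 92758.2 mm⁴.
Bottom flange (beyond web): 43 × 14, A = 602 mm², x = 21.5 mm, Ī = 92758.2 mm⁴.
Centroid: x̄ = ΣA·x / ΣA = 49 mm.
Transfer each piece to the vertical centroidal axis using Ī + A·d² with d = x − 49:
  web: d = 0 mm → contributes +24 480 mm⁴
  top flange (beyond web): d = 27.5 mm → contributes +548 021 mm⁴
  bottom flange (beyond web): d = -27.5 mm → contributes +548 021 mm⁴
Total I = 1 120 521 mm⁴.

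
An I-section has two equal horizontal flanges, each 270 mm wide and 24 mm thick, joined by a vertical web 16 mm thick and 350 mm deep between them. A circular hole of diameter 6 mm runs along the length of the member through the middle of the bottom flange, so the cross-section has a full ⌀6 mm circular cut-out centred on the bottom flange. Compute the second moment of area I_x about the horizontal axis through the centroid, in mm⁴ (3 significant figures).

Split into non-overlapping primitives; take the origin at the lower-left of the bounding box.
Bottom flange: 270 × 24, A = 6 480 mm², y = 12 mm, Ī = 311 040 mm⁴.
Web: 16 × 350, A = 5 600 mm², y = 199 mm, Ī = 57 166 667 mm⁴.
Top flange: 270 × 24, A = 6 480 mm², y = 386 mm, Ī = 311 040 mm⁴.
Hole (subtracted): ⌀6, A = 28.274 mm², y = 12 mm, Ī = 63.617 mm⁴.
Centroid: ȳ = ΣA·y / ΣA = 199.29 mm.
Transfer each piece to the horizontal axis through the centroid using Ī + A·d² with d = y − 199.29:
  bottom flange: d = -187.29 mm → contributes +227 602 144 mm⁴
  web: d = -0.28531 mm → contributes +57 167 123 mm⁴
  top flange: d = 186.71 mm → contributes +226 219 231 mm⁴
  hole: d = -187.29 mm → contributes −991 808 mm⁴
Total I = 509 996 689 mm⁴.

I_x ≈ 5.10 × 10⁸ mm⁴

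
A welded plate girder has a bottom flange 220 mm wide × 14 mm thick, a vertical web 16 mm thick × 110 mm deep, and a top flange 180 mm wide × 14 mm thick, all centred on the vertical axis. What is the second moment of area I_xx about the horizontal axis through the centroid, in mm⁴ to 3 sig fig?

I_xx ≈ 2.32 × 10⁷ mm⁴

Break the section into simple shapes (no overlaps), measuring from the bottom-left corner of the bounding box.
Bottom plate: 220 × 14, A = 3 080 mm², y = 7 mm, Ī = 50 307 mm⁴.
Web plate: 16 × 110, A = 1 760 mm², y = 69 mm, Ī = 1 774 667 mm⁴.
Top plate: 180 × 14, A = 2 520 mm², y = 131 mm, Ī = 41 160 mm⁴.
Centroid: ȳ = ΣA·y / ΣA = 64.283 mm.
Transfer each piece to the horizontal axis through the centroid using Ī + A·d² with d = y − 64.283:
  bottom plate: d = -57.283 mm → contributes +10 156 702 mm⁴
  web plate: d = 4.7174 mm → contributes +1 813 833 mm⁴
  top plate: d = 66.717 mm → contributes +11 258 210 mm⁴
Total I = 23 228 746 mm⁴.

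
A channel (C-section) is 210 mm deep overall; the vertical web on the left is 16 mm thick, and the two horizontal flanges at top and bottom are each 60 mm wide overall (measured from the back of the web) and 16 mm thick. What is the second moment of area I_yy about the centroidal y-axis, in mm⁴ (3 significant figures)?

I_yy ≈ 1.19 × 10⁶ mm⁴

Decompose the section into non-overlapping parts with the origin at the bottom-left of its bounding rectangle.
Web: 16 × 210, A = 3 360 mm², x = 8 mm, Ī = 71 680 mm⁴.
Top flange (beyond web): 44 × 16, A = 704 mm², x = 38 mm, Ī = 113 579 mm⁴.
Bottom flange (beyond web): 44 × 16, A = 704 mm², x = 38 mm, Ī = 113 579 mm⁴.
Centroid: x̄ = ΣA·x / ΣA = 16.859 mm.
Transfer each piece to the centroidal y-axis using Ī + A·d² with d = x − 16.859:
  web: d = -8.8591 mm → contributes +335 383 mm⁴
  top flange (beyond web): d = 21.141 mm → contributes +428 224 mm⁴
  bottom flange (beyond web): d = 21.141 mm → contributes +428 224 mm⁴
Total I = 1 191 831 mm⁴.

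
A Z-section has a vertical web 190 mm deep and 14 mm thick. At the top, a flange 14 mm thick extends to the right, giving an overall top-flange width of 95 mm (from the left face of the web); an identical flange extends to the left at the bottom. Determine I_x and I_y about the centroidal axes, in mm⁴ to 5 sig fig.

Treat the section as a set of non-overlapping primitives; coordinates are from the bounding-box lower-left.
Web: 14 × 190, A = 2 660 mm², y = 95 mm, Ī = 8 002 167 mm⁴.
Top flange (beyond web): 81 × 14, A = 1 134 mm², y = 183 mm, Ī = 18 522 mm⁴.
Bottom flange (beyond web): 81 × 14, A = 1 134 mm², y = 7 mm, Ī = 18 522 mm⁴.
Centroid: ȳ = ΣA·y / ΣA = 95 mm.
Transfer each piece to the centroidal x-axis using Ī + A·d² with d = y − 95:
  web: d = 0 mm → contributes +8 002 167 mm⁴
  top flange (beyond web): d = 88 mm → contributes +8 800 218 mm⁴
  bottom flange (beyond web): d = -88 mm → contributes +8 800 218 mm⁴
Total I = 25 602 603 mm⁴.
For the y-axis: x̄ = 88 mm.
Repeating about the centroidal y-axis gives I_y = 6 400 651 mm⁴.

I_x ≈ 2.5603 × 10⁷ mm⁴, I_y ≈ 6.4007 × 10⁶ mm⁴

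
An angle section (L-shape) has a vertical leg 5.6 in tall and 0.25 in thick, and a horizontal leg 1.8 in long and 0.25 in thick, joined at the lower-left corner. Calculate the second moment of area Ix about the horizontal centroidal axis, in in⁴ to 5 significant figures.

Break the section into simple shapes (no overlaps), measuring from the bottom-left corner of the bounding box.
Vertical leg: 0.25 × 5.6, A = 1.4 in², y = 2.8 in, Ī = 3.658667 in⁴.
Horizontal leg (remainder): 1.55 × 0.25, A = 0.3875 in², y = 0.125 in, Ī = 0.002018229 in⁴.
Centroid: ȳ = ΣA·y / ΣA = 2.220105 in.
Transfer each piece to the horizontal centroidal axis using Ī + A·d² with d = y − 2.220105:
  vertical leg: d = 0.5798951 in → contributes +4.129456 in⁴
  horizontal leg (remainder): d = -2.095105 in → contributes +1.702936 in⁴
Total I = 5.832392 in⁴.

Ix ≈ 5.8324 in⁴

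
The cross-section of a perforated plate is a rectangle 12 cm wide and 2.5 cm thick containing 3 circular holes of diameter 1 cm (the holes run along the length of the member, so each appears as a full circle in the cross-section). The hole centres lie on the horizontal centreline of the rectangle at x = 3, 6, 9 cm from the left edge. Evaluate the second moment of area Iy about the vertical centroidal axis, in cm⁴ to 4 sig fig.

Split into non-overlapping primitives; take the origin at the lower-left of the bounding box.
Plate: 12 × 2.5, A = 30 cm², x = 6 cm, Ī = 360 cm⁴.
Hole 1 (subtracted): ⌀1, A = 0.785398 cm², x = 3 cm, Ī = 0.0490874 cm⁴.
Hole 2 (subtracted): ⌀1, A = 0.785398 cm², x = 6 cm, Ī = 0.0490874 cm⁴.
Hole 3 (subtracted): ⌀1, A = 0.785398 cm², x = 9 cm, Ī = 0.0490874 cm⁴.
By symmetry the centroid is at mid-width, x̄ = 6 cm.
Transfer each piece to the vertical centroidal axis using Ī + A·d² with d = x − 6:
  plate: d = 0 cm → contributes +360 cm⁴
  hole 1: d = -3 cm → contributes −7.11767 cm⁴
  hole 2: d = 0 cm → contributes −0.0490874 cm⁴
  hole 3: d = 3 cm → contributes −7.11767 cm⁴
Total I = 345.716 cm⁴.

Iy ≈ 345.7 cm⁴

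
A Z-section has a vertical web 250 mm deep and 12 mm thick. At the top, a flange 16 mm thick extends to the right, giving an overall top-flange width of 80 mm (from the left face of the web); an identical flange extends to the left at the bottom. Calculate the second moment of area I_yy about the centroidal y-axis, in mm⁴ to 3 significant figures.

Split into non-overlapping primitives; take the origin at the lower-left of the bounding box.
Web: 12 × 250, A = 3 000 mm², x = 74 mm, Ī = 36 000 mm⁴.
Top flange (beyond web): 68 × 16, A = 1 088 mm², x = 114 mm, Ī = 419 243 mm⁴.
Bottom flange (beyond web): 68 × 16, A = 1 088 mm², x = 34 mm, Ī = 419 243 mm⁴.
Centroid: x̄ = ΣA·x / ΣA = 74 mm.
Transfer each piece to the centroidal y-axis using Ī + A·d² with d = x − 74:
  web: d = 0 mm → contributes +36 000 mm⁴
  top flange (beyond web): d = 40 mm → contributes +2 160 043 mm⁴
  bottom flange (beyond web): d = -40 mm → contributes +2 160 043 mm⁴
Total I = 4 356 085 mm⁴.

I_yy ≈ 4.36 × 10⁶ mm⁴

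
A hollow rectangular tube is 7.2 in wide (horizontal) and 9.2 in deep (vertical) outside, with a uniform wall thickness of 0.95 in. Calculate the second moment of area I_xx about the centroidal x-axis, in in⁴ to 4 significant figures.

I_xx ≈ 295.4 in⁴

Decompose the section into non-overlapping parts with the origin at the bottom-left of its bounding rectangle.
Outer rectangle: 7.2 × 9.2, A = 66.24 in², y = 4.6 in, Ī = 467.213 in⁴.
Inner void (subtracted): 5.3 × 7.3, A = 38.69 in², y = 4.6 in, Ī = 171.816 in⁴.
By symmetry the centroid is at mid-height, ȳ = 4.6 in.
All pieces are centred on the centroidal x-axis, so I = ΣĪ (holes subtracted) = 295.397 in⁴.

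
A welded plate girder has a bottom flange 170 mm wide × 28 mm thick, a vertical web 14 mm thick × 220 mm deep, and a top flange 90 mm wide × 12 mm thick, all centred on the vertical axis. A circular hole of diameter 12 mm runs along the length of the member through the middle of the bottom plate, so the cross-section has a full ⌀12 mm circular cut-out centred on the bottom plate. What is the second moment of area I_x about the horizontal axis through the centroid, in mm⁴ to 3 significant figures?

Decompose the section into non-overlapping parts with the origin at the bottom-left of its bounding rectangle.
Bottom plate: 170 × 28, A = 4 760 mm², y = 14 mm, Ī = 310 987 mm⁴.
Web plate: 14 × 220, A = 3 080 mm², y = 138 mm, Ī = 12 422 667 mm⁴.
Top plate: 90 × 12, A = 1 080 mm², y = 254 mm, Ī = 12 960 mm⁴.
Hole (subtracted): ⌀12, A = 113.1 mm², y = 14 mm, Ī = 1017.9 mm⁴.
Centroid: ȳ = ΣA·y / ΣA = 86.797 mm.
Transfer each piece to the horizontal axis through the centroid using Ī + A·d² with d = y − 86.797:
  bottom plate: d = -72.797 mm → contributes +25 536 453 mm⁴
  web plate: d = 51.203 mm → contributes +20 497 508 mm⁴
  top plate: d = 167.2 mm → contributes +30 206 190 mm⁴
  hole: d = -72.797 mm → contributes −600 374 mm⁴
Total I = 75 639 778 mm⁴.

I_x ≈ 7.56 × 10⁷ mm⁴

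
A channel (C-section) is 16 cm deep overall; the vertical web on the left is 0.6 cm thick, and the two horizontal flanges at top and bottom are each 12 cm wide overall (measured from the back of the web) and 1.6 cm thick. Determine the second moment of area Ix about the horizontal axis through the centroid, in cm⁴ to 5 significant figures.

Decompose the section into non-overlapping parts with the origin at the bottom-left of its bounding rectangle.
Web: 0.6 × 16, A = 9.6 cm², y = 8 cm, Ī = 204.8 cm⁴.
Top flange (beyond web): 11.4 × 1.6, A = 18.24 cm², y = 15.2 cm, Ī = 3.8912 cm⁴.
Bottom flange (beyond web): 11.4 × 1.6, A = 18.24 cm², y = 0.8 cm, Ī = 3.8912 cm⁴.
By symmetry the centroid is at mid-height, ȳ = 8 cm.
Transfer each piece to the horizontal axis through the centroid using Ī + A·d² with d = y − 8:
  web: d = 0 cm → contributes +204.8 cm⁴
  top flange (beyond web): d = 7.2 cm → contributes +949.4528 cm⁴
  bottom flange (beyond web): d = -7.2 cm → contributes +949.4528 cm⁴
Total I = 2103.706 cm⁴.

Ix ≈ 2103.7 cm⁴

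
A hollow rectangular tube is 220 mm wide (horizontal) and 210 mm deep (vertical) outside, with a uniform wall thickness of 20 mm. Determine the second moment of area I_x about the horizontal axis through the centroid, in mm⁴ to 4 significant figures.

Split into non-overlapping primitives; take the origin at the lower-left of the bounding box.
Outer rectangle: 220 × 210, A = 46 200 mm², y = 105 mm, Ī = 169 785 000 mm⁴.
Inner void (subtracted): 180 × 170, A = 30 600 mm², y = 105 mm, Ī = 73 695 000 mm⁴.
By symmetry the centroid is at mid-height, ȳ = 105 mm.
All pieces are centred on the horizontal axis through the centroid, so I = ΣĪ (holes subtracted) = 96 090 000 mm⁴.

I_x ≈ 9.609 × 10⁷ mm⁴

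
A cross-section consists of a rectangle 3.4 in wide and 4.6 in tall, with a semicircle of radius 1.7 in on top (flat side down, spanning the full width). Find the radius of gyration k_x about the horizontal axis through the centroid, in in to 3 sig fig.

k_x ≈ 1.73 in

Decompose the section into non-overlapping parts with the origin at the bottom-left of its bounding rectangle.
Rectangular body: 3.4 × 4.6, A = 15.64 in², y = 2.3 in, Ī = 27.579 in⁴.
Semicircular cap: semicircle r = 1.7, A = 4.5396 in², y = 5.3215 in, Ī = 0.9167 in⁴.
Centroid: ȳ = ΣA·y / ΣA = 2.9797 in.
Transfer each piece to the horizontal axis through the centroid using Ī + A·d² with d = y − 2.9797:
  rectangular body: d = -0.67972 in → contributes +34.804 in⁴
  semicircular cap: d = 2.3418 in → contributes +25.812 in⁴
Total I = 60.616 in⁴.
Radius of gyration: k = √(I/A) = √(60.616 / 20.18) = 1.7332 in.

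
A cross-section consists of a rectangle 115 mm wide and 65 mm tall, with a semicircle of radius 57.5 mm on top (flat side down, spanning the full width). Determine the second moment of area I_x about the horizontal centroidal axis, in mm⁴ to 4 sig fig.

Break the section into simple shapes (no overlaps), measuring from the bottom-left corner of the bounding box.
Rectangular body: 115 × 65, A = 7 475 mm², y = 32.5 mm, Ī = 2 631 823 mm⁴.
Semicircular cap: semicircle r = 57.5, A = 5193.45 mm², y = 89.4038 mm, Ī = 1 199 785 mm⁴.
Centroid: ȳ = ΣA·y / ΣA = 55.8278 mm.
Transfer each piece to the horizontal centroidal axis using Ī + A·d² with d = y − 55.8278:
  rectangular body: d = -23.3278 mm → contributes +6 699 604 mm⁴
  semicircular cap: d = 33.576 mm → contributes +7 054 601 mm⁴
Total I = 13 754 205 mm⁴.

I_x ≈ 1.375 × 10⁷ mm⁴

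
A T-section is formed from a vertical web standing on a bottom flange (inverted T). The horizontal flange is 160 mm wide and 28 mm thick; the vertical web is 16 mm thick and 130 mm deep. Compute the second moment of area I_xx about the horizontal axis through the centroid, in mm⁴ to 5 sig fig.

Decompose the section into non-overlapping parts with the origin at the bottom-left of its bounding rectangle.
Flange: 160 × 28, A = 4 480 mm², y = 14 mm, Ī = 292693.3 mm⁴.
Web: 16 × 130, A = 2 080 mm², y = 93 mm, Ī = 2 929 333 mm⁴.
Centroid: ȳ = ΣA·y / ΣA = 39.04878 mm.
Transfer each piece to the horizontal axis through the centroid using Ī + A·d² with d = y − 39.04878:
  flange: d = -25.04878 mm → contributes +3 103 631 mm⁴
  web: d = 53.95122 mm → contributes +8 983 660 mm⁴
Total I = 12 087 291 mm⁴.

I_xx ≈ 1.2087 × 10⁷ mm⁴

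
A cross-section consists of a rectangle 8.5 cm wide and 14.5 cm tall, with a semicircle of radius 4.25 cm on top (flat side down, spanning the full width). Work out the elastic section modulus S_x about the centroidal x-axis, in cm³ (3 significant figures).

S_x ≈ 417 cm³

Break the section into simple shapes (no overlaps), measuring from the bottom-left corner of the bounding box.
Rectangular body: 8.5 × 14.5, A = 123.25 cm², y = 7.25 cm, Ī = 2159.4 cm⁴.
Semicircular cap: semicircle r = 4.25, A = 28.373 cm², y = 16.304 cm, Ī = 35.809 cm⁴.
Centroid: ȳ = ΣA·y / ΣA = 8.9442 cm.
Transfer each piece to the centroidal x-axis using Ī + A·d² with d = y − 8.9442:
  rectangular body: d = -1.6942 cm → contributes +2513.2 cm⁴
  semicircular cap: d = 7.3596 cm → contributes +1572.6 cm⁴
Total I = 4085.8 cm⁴.
Extreme fibre distance c = 9.8058 cm; S = I/c = 416.67 cm³.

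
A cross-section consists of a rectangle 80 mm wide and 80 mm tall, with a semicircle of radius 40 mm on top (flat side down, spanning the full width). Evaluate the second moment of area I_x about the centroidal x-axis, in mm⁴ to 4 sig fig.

Break the section into simple shapes (no overlaps), measuring from the bottom-left corner of the bounding box.
Rectangular body: 80 × 80, A = 6 400 mm², y = 40 mm, Ī = 3 413 333 mm⁴.
Semicircular cap: semicircle r = 40, A = 2513.27 mm², y = 96.9765 mm, Ī = 280 978 mm⁴.
Centroid: ȳ = ΣA·y / ΣA = 56.0657 mm.
Transfer each piece to the centroidal x-axis using Ī + A·d² with d = y − 56.0657:
  rectangular body: d = -16.0657 mm → contributes +5 065 208 mm⁴
  semicircular cap: d = 40.9109 mm → contributes +4 487 442 mm⁴
Total I = 9 552 650 mm⁴.

I_x ≈ 9.553 × 10⁶ mm⁴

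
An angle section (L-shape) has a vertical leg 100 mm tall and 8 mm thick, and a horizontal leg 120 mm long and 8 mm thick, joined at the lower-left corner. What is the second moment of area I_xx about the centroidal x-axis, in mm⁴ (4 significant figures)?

Split into non-overlapping primitives; take the origin at the lower-left of the bounding box.
Vertical leg: 8 × 100, A = 800 mm², y = 50 mm, Ī = 666 667 mm⁴.
Horizontal leg (remainder): 112 × 8, A = 896 mm², y = 4 mm, Ī = 4778.67 mm⁴.
Centroid: ȳ = ΣA·y / ΣA = 25.6981 mm.
Transfer each piece to the centroidal x-axis using Ī + A·d² with d = y − 25.6981:
  vertical leg: d = 24.3019 mm → contributes +1 139 132 mm⁴
  horizontal leg (remainder): d = -21.6981 mm → contributes +426 623 mm⁴
Total I = 1 565 755 mm⁴.

I_xx ≈ 1.566 × 10⁶ mm⁴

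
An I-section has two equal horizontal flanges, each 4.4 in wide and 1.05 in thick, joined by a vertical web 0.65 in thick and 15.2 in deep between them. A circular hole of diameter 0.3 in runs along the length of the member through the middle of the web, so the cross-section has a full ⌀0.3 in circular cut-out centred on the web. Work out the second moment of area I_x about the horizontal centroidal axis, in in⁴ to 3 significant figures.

Break the section into simple shapes (no overlaps), measuring from the bottom-left corner of the bounding box.
Bottom flange: 4.4 × 1.05, A = 4.62 in², y = 0.525 in, Ī = 0.42446 in⁴.
Web: 0.65 × 15.2, A = 9.88 in², y = 8.65 in, Ī = 190.22 in⁴.
Top flange: 4.4 × 1.05, A = 4.62 in², y = 16.775 in, Ī = 0.42446 in⁴.
Hole (subtracted): ⌀0.3, A = 0.070686 in², y = 8.65 in, Ī = 0.00039761 in⁴.
By symmetry the centroid is at mid-height, ȳ = 8.65 in.
Transfer each piece to the horizontal centroidal axis using Ī + A·d² with d = y − 8.65:
  bottom flange: d = -8.125 in → contributes +305.42 in⁴
  web: d = 0 in → contributes +190.22 in⁴
  top flange: d = 8.125 in → contributes +305.42 in⁴
  hole: d = 0 in → contributes −0.00039761 in⁴
Total I = 801.06 in⁴.

I_x ≈ 801 in⁴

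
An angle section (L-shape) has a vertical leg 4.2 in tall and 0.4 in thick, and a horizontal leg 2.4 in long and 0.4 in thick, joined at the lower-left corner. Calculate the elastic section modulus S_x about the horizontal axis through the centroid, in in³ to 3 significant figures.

S_x ≈ 1.64 in³

Decompose the section into non-overlapping parts with the origin at the bottom-left of its bounding rectangle.
Vertical leg: 0.4 × 4.2, A = 1.68 in², y = 2.1 in, Ī = 2.4696 in⁴.
Horizontal leg (remainder): 2 × 0.4, A = 0.8 in², y = 0.2 in, Ī = 0.010667 in⁴.
Centroid: ȳ = ΣA·y / ΣA = 1.4871 in.
Transfer each piece to the horizontal axis through the centroid using Ī + A·d² with d = y − 1.4871:
  vertical leg: d = 0.6129 in → contributes +3.1007 in⁴
  horizontal leg (remainder): d = -1.2871 in → contributes +1.336 in⁴
Total I = 4.4367 in⁴.
Extreme fibre distance c = 2.7129 in; S = I/c = 1.6354 in³.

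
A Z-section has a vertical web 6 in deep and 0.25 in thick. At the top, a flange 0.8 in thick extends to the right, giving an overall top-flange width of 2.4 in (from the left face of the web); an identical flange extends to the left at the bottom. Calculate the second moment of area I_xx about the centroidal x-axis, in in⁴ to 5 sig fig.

Break the section into simple shapes (no overlaps), measuring from the bottom-left corner of the bounding box.
Web: 0.25 × 6, A = 1.5 in², y = 3 in, Ī = 4.5 in⁴.
Top flange (beyond web): 2.15 × 0.8, A = 1.72 in², y = 5.6 in, Ī = 0.09173333 in⁴.
Bottom flange (beyond web): 2.15 × 0.8, A = 1.72 in², y = 0.4 in, Ī = 0.09173333 in⁴.
Centroid: ȳ = ΣA·y / ΣA = 3 in.
Transfer each piece to the centroidal x-axis using Ī + A·d² with d = y − 3:
  web: d = 0 in → contributes +4.5 in⁴
  top flange (beyond web): d = 2.6 in → contributes +11.71893 in⁴
  bottom flange (beyond web): d = -2.6 in → contributes +11.71893 in⁴
Total I = 27.93787 in⁴.

I_xx ≈ 27.938 in⁴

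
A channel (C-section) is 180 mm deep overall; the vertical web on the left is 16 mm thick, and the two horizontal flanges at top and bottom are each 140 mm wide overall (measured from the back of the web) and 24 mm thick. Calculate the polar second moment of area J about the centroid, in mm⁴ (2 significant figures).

Treat the section as a set of non-overlapping primitives; coordinates are from the bounding-box lower-left.
Web: 16 × 180, A = 2 880 mm², y = 90 mm, Ī = 7 776 000 mm⁴.
Top flange (beyond web): 124 × 24, A = 2 976 mm², y = 168 mm, Ī = 142 848 mm⁴.
Bottom flange (beyond web): 124 × 24, A = 2 976 mm², y = 12 mm, Ī = 142 848 mm⁴.
By symmetry the centroid is at mid-height, ȳ = 90 mm.
Transfer each piece to the centroidal x-axis using Ī + A·d² with d = y − 90:
  web: d = 0 mm → contributes +7 776 000 mm⁴
  top flange (beyond web): d = 78 mm → contributes +18 248 832 mm⁴
  bottom flange (beyond web): d = -78 mm → contributes +18 248 832 mm⁴
Total I = 44 273 664 mm⁴.
For the y-axis: x̄ = 55.17 mm.
Repeating about the centroidal y-axis gives I_y = 17 198 197 mm⁴.
Polar second moment: J = I_x + I_y = 61 471 861 mm⁴.

J ≈ 6.1 × 10⁷ mm⁴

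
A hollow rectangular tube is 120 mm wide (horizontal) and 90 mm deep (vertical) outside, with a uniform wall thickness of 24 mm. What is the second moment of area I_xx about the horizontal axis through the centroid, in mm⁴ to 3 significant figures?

Treat the section as a set of non-overlapping primitives; coordinates are from the bounding-box lower-left.
Outer rectangle: 120 × 90, A = 10 800 mm², y = 45 mm, Ī = 7 290 000 mm⁴.
Inner void (subtracted): 72 × 42, A = 3 024 mm², y = 45 mm, Ī = 444 528 mm⁴.
By symmetry the centroid is at mid-height, ȳ = 45 mm.
All pieces are centred on the horizontal axis through the centroid, so I = ΣĪ (holes subtracted) = 6 845 472 mm⁴.

I_xx ≈ 6.85 × 10⁶ mm⁴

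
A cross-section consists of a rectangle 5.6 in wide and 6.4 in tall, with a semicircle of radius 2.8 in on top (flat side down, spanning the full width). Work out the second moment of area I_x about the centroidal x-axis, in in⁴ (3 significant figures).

I_x ≈ 306 in⁴

Break the section into simple shapes (no overlaps), measuring from the bottom-left corner of the bounding box.
Rectangular body: 5.6 × 6.4, A = 35.84 in², y = 3.2 in, Ī = 122.33 in⁴.
Semicircular cap: semicircle r = 2.8, A = 12.315 in², y = 7.5884 in, Ī = 6.7463 in⁴.
Centroid: ȳ = ΣA·y / ΣA = 4.3223 in.
Transfer each piece to the centroidal x-axis using Ī + A·d² with d = y − 4.3223:
  rectangular body: d = -1.1223 in → contributes +167.47 in⁴
  semicircular cap: d = 3.2661 in → contributes +138.12 in⁴
Total I = 305.59 in⁴.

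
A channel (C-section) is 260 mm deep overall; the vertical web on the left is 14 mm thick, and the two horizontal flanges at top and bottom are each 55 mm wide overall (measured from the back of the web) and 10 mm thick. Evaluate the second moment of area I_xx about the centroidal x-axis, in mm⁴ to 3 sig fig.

I_xx ≈ 3.33 × 10⁷ mm⁴

Break the section into simple shapes (no overlaps), measuring from the bottom-left corner of the bounding box.
Web: 14 × 260, A = 3 640 mm², y = 130 mm, Ī = 20 505 333 mm⁴.
Top flange (beyond web): 41 × 10, A = 410 mm², y = 255 mm, Ī = 3416.7 mm⁴.
Bottom flange (beyond web): 41 × 10, A = 410 mm², y = 5 mm, Ī = 3416.7 mm⁴.
By symmetry the centroid is at mid-height, ȳ = 130 mm.
Transfer each piece to the centroidal x-axis using Ī + A·d² with d = y − 130:
  web: d = 0 mm → contributes +20 505 333 mm⁴
  top flange (beyond web): d = 125 mm → contributes +6 409 667 mm⁴
  bottom flange (beyond web): d = -125 mm → contributes +6 409 667 mm⁴
Total I = 33 324 667 mm⁴.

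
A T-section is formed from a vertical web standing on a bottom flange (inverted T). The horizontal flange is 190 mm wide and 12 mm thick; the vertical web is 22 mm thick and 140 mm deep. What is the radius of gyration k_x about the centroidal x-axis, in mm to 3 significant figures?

Decompose the section into non-overlapping parts with the origin at the bottom-left of its bounding rectangle.
Flange: 190 × 12, A = 2 280 mm², y = 6 mm, Ī = 27 360 mm⁴.
Web: 22 × 140, A = 3 080 mm², y = 82 mm, Ī = 5 030 667 mm⁴.
Centroid: ȳ = ΣA·y / ΣA = 49.672 mm.
Transfer each piece to the centroidal x-axis using Ī + A·d² with d = y − 49.672:
  flange: d = -43.672 mm → contributes +4 375 804 mm⁴
  web: d = 32.328 mm → contributes +8 249 645 mm⁴
Total I = 12 625 449 mm⁴.
Radius of gyration: k = √(I/A) = √(12 625 449 / 5 360) = 48.533 mm.

k_x ≈ 48.5 mm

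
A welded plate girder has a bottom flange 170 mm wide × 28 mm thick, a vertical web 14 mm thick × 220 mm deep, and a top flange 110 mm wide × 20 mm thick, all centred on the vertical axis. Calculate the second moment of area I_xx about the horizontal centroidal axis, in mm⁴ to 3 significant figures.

I_xx ≈ 1.07 × 10⁸ mm⁴

Break the section into simple shapes (no overlaps), measuring from the bottom-left corner of the bounding box.
Bottom plate: 170 × 28, A = 4 760 mm², y = 14 mm, Ī = 310 987 mm⁴.
Web plate: 14 × 220, A = 3 080 mm², y = 138 mm, Ī = 12 422 667 mm⁴.
Top plate: 110 × 20, A = 2 200 mm², y = 258 mm, Ī = 73 333 mm⁴.
Centroid: ȳ = ΣA·y / ΣA = 105.51 mm.
Transfer each piece to the horizontal centroidal axis using Ī + A·d² with d = y − 105.51:
  bottom plate: d = -91.506 mm → contributes +40 168 102 mm⁴
  web plate: d = 32.494 mm → contributes +15 674 720 mm⁴
  top plate: d = 152.49 mm → contributes +51 233 073 mm⁴
Total I = 107 075 896 mm⁴.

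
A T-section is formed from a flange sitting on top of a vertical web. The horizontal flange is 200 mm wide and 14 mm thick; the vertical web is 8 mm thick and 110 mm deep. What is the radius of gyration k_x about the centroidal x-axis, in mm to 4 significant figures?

k_x ≈ 30.87 mm

Treat the section as a set of non-overlapping primitives; coordinates are from the bounding-box lower-left.
Flange: 200 × 14, A = 2 800 mm², y = 117 mm, Ī = 45733.3 mm⁴.
Web: 8 × 110, A = 880 mm², y = 55 mm, Ī = 887 333 mm⁴.
Centroid: ȳ = ΣA·y / ΣA = 102.174 mm.
Transfer each piece to the centroidal x-axis using Ī + A·d² with d = y − 102.174:
  flange: d = 14.8261 mm → contributes +661 209 mm⁴
  web: d = -47.1739 mm → contributes +2 845 666 mm⁴
Total I = 3 506 875 mm⁴.
Radius of gyration: k = √(I/A) = √(3 506 875 / 3 680) = 30.87 mm.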